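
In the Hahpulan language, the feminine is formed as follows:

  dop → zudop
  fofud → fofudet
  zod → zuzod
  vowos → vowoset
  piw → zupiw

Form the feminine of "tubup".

"tubup" has 2 vowels. The stems with 2 vowels (vowos → vowoset, fofud → fofudet) add -et.
So tubup → tubupet.

tubupet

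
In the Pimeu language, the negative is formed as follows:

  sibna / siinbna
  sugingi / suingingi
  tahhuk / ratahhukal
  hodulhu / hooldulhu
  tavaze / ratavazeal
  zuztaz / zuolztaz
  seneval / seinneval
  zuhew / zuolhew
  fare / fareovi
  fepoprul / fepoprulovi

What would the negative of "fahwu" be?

fahwuovi

fepoprul and seneval both end in -l yet inflect differently (fepoprulovi, seinneval), so the final letter is not what conditions the rule; the first letter is.
"fahwu" begins with f-. The stems beginning with f- (fepoprul → fepoprulovi, fare → fareovi) add -ovi.
The other patterns: stems beginning with s- insert -in- after the first vowel; stems beginning with t- add ra- … -al around the stem; stems beginning with h- or z- insert -ol- after the first vowel.
So fahwu → fahwuovi.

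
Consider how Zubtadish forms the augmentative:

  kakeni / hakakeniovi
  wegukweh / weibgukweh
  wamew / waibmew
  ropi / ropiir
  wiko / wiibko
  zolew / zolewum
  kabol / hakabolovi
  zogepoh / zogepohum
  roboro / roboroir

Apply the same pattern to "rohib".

rohibir

roboro and wiko both end in -o yet inflect differently (roboroir, wiibko), so the final letter is not what conditions the rule; the first letter is.
"rohib" begins with r-. The stems beginning with r- (roboro → roboroir, ropi → ropiir) add -ir.
The other patterns: stems beginning with w- insert -ib- after the first vowel; stems beginning with k- add ha- … -ovi around the stem; stems beginning with z- add -um.
So rohib → rohibir.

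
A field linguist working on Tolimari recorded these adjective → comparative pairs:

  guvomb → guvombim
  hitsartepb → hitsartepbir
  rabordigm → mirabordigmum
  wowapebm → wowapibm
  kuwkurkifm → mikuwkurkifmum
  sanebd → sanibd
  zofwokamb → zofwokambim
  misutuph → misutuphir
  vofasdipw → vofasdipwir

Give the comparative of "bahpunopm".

bahpunopmir

"bahpunopm" has second-to-last letter 'p'. The stems whose second-to-last letter is 'p' (vofasdipw → vofasdipwir, hitsartepb → hitsartepbir, misutuph → misutuphir) add -ir.
So bahpunopm → bahpunopmir.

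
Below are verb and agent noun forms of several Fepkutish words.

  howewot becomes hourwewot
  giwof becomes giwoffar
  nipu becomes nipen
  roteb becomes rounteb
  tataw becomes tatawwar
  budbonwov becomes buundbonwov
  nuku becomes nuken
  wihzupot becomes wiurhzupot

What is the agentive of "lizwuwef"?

lizwuweffar

"lizwuwef" ends in -f. The one such stem in the data (giwof → giwoffar) doubles the final consonant and adds -ar (as does tataw), so the same rule applies.
The other patterns: stems ending in -u drop the final letter and add -en; stems ending in -t insert -ur- after the first vowel; stems ending in -b or -v insert -un- after the first vowel.
So lizwuwef → lizwuweffar.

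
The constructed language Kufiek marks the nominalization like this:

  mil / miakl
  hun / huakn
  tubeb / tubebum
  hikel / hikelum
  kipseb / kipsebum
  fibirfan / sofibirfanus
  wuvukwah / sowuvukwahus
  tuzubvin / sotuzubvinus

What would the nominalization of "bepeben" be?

sobepebenus

"bepeben" has 3 vowels. The stems with 3 vowels (fibirfan → sofibirfanus, wuvukwah → sowuvukwahus, tuzubvin → sotuzubvinus) add so- … -us around the stem.
The other patterns: stems with 1 vowel insert -ak- after the first vowel; stems with 2 vowels add -um.
So bepeben → sobepebenus.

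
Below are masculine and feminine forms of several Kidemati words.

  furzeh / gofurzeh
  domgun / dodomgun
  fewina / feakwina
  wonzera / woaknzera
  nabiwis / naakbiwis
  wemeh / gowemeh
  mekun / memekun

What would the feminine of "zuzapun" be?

zuzuzapun

furzeh and fewina both begin with f- yet inflect differently (gofurzeh, feakwina), so the first letter is not what conditions the rule; the final letter is.
"zuzapun" ends in -n. The stems ending in -n (mekun → memekun, domgun → dodomgun) repeat the first consonant+vowel as a prefix.
The other patterns: stems ending in -h add the prefix go-; stems ending in -a or -s insert -ak- after the first vowel.
So zuzapun → zuzuzapun.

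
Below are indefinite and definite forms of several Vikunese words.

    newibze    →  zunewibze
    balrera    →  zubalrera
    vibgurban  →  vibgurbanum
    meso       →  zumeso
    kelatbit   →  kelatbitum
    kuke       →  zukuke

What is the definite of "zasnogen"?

vibgurban and balrera both have last vowel 'a' yet inflect differently (vibgurbanum, zubalrera), so the last vowel is not what conditions the rule; whether the stem ends in a vowel or a consonant is.
"zasnogen" ends in a consonant. The stems ending in a consonant (kelatbit → kelatbitum, vibgurban → vibgurbanum) add -um.
So zasnogen → zasnogenum.

zasnogenum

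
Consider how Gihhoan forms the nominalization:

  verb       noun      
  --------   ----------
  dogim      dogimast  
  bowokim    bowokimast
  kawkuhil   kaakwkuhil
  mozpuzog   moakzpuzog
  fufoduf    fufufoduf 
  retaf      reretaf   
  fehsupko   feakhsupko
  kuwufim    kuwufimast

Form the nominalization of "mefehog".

"mefehog" ends in -g. The one such stem in the data (mozpuzog → moakzpuzog) inserts -ak- after the first vowel (as do fehsupko, kawkuhil), so the same rule applies.
The other patterns: stems ending in -m add -ast; stems ending in -f repeat the first consonant+vowel as a prefix.
So mefehog → meakfehog.

meakfehog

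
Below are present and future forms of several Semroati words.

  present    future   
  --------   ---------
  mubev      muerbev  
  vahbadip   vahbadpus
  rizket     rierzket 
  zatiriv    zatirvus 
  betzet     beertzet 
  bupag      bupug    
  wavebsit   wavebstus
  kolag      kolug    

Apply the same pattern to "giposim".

zatiriv and mubev both end in -v yet inflect differently (zatirvus, muerbev), so the final letter is not what conditions the rule; the last vowel is.
"giposim" has last vowel 'i'. The stems whose last vowel is 'i' (vahbadip → vahbadpus, wavebsit → wavebstus, zatiriv → zatirvus) delete the last vowel and add -us.
So giposim → giposmus.

giposmus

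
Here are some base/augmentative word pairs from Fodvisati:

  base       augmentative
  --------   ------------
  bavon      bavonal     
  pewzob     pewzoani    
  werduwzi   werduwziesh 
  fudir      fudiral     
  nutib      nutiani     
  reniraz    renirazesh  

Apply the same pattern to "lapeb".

lapeani

nutib and werduwzi both have last vowel 'i' yet inflect differently (nutiani, werduwziesh), so the last vowel is not what conditions the rule; the final letter is.
"lapeb" ends in -b. The stems ending in -b (pewzob → pewzoani, nutib → nutiani) drop the final letter and add -ani.
The other patterns: stems ending in -i or -z add -esh; stems ending in -n or -r add -al.
So lapeb → lapeani.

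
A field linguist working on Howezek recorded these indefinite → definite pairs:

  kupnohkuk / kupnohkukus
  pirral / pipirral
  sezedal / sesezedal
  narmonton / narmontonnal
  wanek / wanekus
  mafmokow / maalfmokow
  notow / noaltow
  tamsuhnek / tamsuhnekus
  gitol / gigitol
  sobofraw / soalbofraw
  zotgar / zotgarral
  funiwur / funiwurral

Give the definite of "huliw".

"huliw" ends in -w. The stems ending in -w (mafmokow → maalfmokow, notow → noaltow, sobofraw → soalbofraw) insert -al- after the first vowel.
The other patterns: stems ending in -l repeat the first consonant+vowel as a prefix; stems ending in -k add -us; stems ending in -n or -r double the final consonant and add -al.
So huliw → hualliw.

hualliw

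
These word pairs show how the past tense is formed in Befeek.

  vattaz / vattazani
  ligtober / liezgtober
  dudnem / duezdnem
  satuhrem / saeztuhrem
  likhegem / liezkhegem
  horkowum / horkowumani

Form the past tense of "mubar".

mubarani

satuhrem and horkowum both end in -m yet inflect differently (saeztuhrem, horkowumani), so the final letter is not what conditions the rule; the last vowel is.
"mubar" has last vowel 'a'. The one such stem in the data (vattaz → vattazani) adds -ani, so the same rule applies.
So mubar → mubarani.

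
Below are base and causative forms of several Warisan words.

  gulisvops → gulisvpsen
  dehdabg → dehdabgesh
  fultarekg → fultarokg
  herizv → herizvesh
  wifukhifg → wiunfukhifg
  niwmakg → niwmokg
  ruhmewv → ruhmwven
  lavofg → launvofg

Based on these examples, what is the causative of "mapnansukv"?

mapnansokv

"mapnansukv" has second-to-last letter 'k'. The stems whose second-to-last letter is 'k' (niwmakg → niwmokg, fultarekg → fultarokg) change the last vowel to 'o'.
The other patterns: stems whose second-to-last letter is 'b' or 'z' add -esh; stems whose second-to-last letter is 'f' insert -un- after the first vowel; stems whose second-to-last letter is 'p' or 'w' delete the last vowel and add -en.
So mapnansukv → mapnansokv.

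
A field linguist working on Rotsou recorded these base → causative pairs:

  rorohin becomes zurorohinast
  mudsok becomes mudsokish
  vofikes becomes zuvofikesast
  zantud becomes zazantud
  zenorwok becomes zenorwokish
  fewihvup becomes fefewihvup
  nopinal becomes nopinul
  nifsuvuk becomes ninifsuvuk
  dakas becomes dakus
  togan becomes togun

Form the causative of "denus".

dedenus

vofikes and dakas both end in -s yet inflect differently (zuvofikesast, dakus), so the final letter is not what conditions the rule; the last vowel is.
"denus" has last vowel 'u'. The stems whose last vowel is 'u' (zantud → zazantud, fewihvup → fefewihvup, nifsuvuk → ninifsuvuk) repeat the first consonant+vowel as a prefix.
So denus → dedenus.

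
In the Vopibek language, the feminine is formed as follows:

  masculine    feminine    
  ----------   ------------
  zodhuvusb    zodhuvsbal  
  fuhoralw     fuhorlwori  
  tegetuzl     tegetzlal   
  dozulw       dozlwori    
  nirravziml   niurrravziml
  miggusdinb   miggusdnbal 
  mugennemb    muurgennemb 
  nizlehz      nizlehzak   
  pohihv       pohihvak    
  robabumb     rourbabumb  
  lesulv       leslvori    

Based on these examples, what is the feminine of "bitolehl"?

lesulv and pohihv both end in -v yet inflect differently (leslvori, pohihvak), so the final letter is not what conditions the rule; the second-to-last letter is.
"bitolehl" has second-to-last letter 'h'. The stems whose second-to-last letter is 'h' (pohihv → pohihvak, nizlehz → nizlehzak) add -ak.
The other patterns: stems whose second-to-last letter is 'm' insert -ur- after the first vowel; stems whose second-to-last letter is 'l' delete the last vowel and add -ori; stems whose second-to-last letter is 'n', 's' or 'z' delete the last vowel and add -al.
So bitolehl → bitolehlak.

bitolehlak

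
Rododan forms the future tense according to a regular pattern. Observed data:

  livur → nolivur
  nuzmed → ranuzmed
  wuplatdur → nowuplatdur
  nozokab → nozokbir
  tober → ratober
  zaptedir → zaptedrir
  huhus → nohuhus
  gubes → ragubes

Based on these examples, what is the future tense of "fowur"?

nofowur

"fowur" has last vowel 'u'. The stems whose last vowel is 'u' (livur → nolivur, huhus → nohuhus, wuplatdur → nowuplatdur) add the prefix no-.
The other patterns: stems whose last vowel is 'e' add the prefix ra-; stems whose last vowel is 'a' or 'i' delete the last vowel and add -ir.
So fowur → nofowur.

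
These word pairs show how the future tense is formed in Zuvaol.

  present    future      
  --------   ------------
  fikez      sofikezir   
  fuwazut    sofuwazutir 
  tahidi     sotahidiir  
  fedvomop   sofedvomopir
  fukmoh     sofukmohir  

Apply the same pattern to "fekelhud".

Every pair shown (fikez → sofikezir, fuwazut → sofuwazutir, tahidi → sotahidiir, …) follows the same rule: add so- … -ir around the stem.
So fekelhud → sofekelhudir.

sofekelhudir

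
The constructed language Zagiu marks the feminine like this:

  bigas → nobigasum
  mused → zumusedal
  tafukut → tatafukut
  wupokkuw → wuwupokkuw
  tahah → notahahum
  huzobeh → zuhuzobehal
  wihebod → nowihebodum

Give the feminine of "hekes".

"hekes" has last vowel 'e'. The stems whose last vowel is 'e' (huzobeh → zuhuzobehal, mused → zumusedal) add zu- … -al around the stem.
So hekes → zuhekesal.

zuhekesal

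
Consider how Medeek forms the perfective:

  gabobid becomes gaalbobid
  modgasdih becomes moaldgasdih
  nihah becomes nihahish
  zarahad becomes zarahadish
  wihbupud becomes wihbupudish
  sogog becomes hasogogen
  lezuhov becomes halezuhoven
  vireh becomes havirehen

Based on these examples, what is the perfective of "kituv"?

modgasdih and nihah both end in -h yet inflect differently (moaldgasdih, nihahish), so the final letter is not what conditions the rule; the last vowel is.
"kituv" has last vowel 'u'. The one such stem in the data (wihbupud → wihbupudish) adds -ish, so the same rule applies.
The other patterns: stems whose last vowel is 'i' insert -al- after the first vowel; stems whose last vowel is 'e' or 'o' add ha- … -en around the stem.
So kituv → kituvish.

kituvish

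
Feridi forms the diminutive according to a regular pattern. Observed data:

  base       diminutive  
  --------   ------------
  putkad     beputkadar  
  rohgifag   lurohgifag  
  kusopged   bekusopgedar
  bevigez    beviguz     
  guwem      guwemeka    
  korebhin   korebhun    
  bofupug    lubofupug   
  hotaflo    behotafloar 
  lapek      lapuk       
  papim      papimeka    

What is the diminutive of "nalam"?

nalameka

rohgifag and putkad both have last vowel 'a' yet inflect differently (lurohgifag, beputkadar), so the last vowel is not what conditions the rule; the final letter is.
"nalam" ends in -m. The stems ending in -m (guwem → guwemeka, papim → papimeka) add -eka.
So nalam → nalameka.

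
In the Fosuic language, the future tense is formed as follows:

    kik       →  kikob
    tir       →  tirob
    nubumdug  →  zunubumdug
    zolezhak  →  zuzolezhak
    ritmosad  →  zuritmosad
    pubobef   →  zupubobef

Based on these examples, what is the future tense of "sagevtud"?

kik and zolezhak both end in -k yet inflect differently (kikob, zuzolezhak), so the final letter is not what conditions the rule; the number of vowels is.
"sagevtud" has 3 vowels. The stems with 3 vowels (pubobef → zupubobef, zolezhak → zuzolezhak, ritmosad → zuritmosad) add the prefix zu-.
So sagevtud → zusagevtud.

zusagevtud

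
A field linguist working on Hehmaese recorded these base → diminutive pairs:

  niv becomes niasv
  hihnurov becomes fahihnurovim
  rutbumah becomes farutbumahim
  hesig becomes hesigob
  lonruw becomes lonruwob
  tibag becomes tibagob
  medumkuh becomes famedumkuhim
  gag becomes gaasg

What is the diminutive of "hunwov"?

hunwovob

gag and hesig both end in -g yet inflect differently (gaasg, hesigob), so the final letter is not what conditions the rule; the number of vowels is.
"hunwov" has 2 vowels. The stems with 2 vowels (lonruw → lonruwob, hesig → hesigob, tibag → tibagob) add -ob.
The other patterns: stems with 1 vowel insert -as- after the first vowel; stems with 3 vowels add fa- … -im around the stem.
So hunwov → hunwovob.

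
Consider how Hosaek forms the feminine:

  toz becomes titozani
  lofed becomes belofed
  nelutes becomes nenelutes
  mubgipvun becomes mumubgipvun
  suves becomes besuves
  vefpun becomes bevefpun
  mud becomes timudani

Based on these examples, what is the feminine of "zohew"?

bezohew

"zohew" has 2 vowels. The stems with 2 vowels (vefpun → bevefpun, lofed → belofed, suves → besuves) add the prefix be-.
So zohew → bezohew.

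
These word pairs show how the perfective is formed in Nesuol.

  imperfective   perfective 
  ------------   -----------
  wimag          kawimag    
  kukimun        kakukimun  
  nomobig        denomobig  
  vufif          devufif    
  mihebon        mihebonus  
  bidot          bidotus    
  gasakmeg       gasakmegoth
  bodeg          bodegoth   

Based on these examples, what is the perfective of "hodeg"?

hodegoth

wimag and nomobig both end in -g yet inflect differently (kawimag, denomobig), so the final letter is not what conditions the rule; the last vowel is.
"hodeg" has last vowel 'e'. The stems whose last vowel is 'e' (gasakmeg → gasakmegoth, bodeg → bodegoth) add -oth.
So hodeg → hodegoth.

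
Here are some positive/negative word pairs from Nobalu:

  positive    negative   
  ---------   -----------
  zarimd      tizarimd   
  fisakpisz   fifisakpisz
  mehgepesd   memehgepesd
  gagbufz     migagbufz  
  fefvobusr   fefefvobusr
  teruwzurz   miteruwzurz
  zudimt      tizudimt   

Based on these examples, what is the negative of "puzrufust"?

"puzrufust" has second-to-last letter 's'. The stems whose second-to-last letter is 's' (fefvobusr → fefefvobusr, mehgepesd → memehgepesd, fisakpisz → fifisakpisz) repeat the first consonant+vowel as a prefix.
So puzrufust → pupuzrufust.

pupuzrufust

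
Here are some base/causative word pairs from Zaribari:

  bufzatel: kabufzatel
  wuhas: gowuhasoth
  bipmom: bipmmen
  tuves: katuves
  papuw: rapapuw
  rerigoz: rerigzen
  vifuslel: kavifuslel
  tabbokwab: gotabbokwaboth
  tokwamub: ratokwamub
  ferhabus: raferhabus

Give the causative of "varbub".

ravarbub

"varbub" has last vowel 'u'. The stems whose last vowel is 'u' (ferhabus → raferhabus, papuw → rapapuw, tokwamub → ratokwamub) add the prefix ra-.
So varbub → ravarbub.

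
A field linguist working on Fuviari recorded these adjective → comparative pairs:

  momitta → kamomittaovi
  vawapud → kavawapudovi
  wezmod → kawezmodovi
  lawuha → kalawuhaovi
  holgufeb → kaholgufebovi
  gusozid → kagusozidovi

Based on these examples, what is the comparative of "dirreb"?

kadirrebovi

Every pair shown (momitta → kamomittaovi, vawapud → kavawapudovi, wezmod → kawezmodovi, …) follows the same rule: add ka- … -ovi around the stem.
So dirreb → kadirrebovi.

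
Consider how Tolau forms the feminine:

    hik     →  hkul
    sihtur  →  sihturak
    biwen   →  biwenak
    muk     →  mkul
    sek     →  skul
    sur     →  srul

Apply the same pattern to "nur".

sihtur and sur both end in -r yet inflect differently (sihturak, srul), so the final letter is not what conditions the rule; the number of vowels is.
"nur" has 1 vowel. The stems with 1 vowel (sek → skul, muk → mkul, hik → hkul) delete the last vowel and add -ul.
The other pattern: stems with 2 vowels add -ak.
So nur → nrul.

nrul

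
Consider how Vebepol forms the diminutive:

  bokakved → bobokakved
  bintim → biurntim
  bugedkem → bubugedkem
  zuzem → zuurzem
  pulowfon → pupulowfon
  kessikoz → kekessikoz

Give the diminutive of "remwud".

zuzem and bugedkem both end in -m yet inflect differently (zuurzem, bubugedkem), so the final letter is not what conditions the rule; the number of vowels is.
"remwud" has 2 vowels. The stems with 2 vowels (zuzem → zuurzem, bintim → biurntim) insert -ur- after the first vowel.
So remwud → reurmwud.

reurmwud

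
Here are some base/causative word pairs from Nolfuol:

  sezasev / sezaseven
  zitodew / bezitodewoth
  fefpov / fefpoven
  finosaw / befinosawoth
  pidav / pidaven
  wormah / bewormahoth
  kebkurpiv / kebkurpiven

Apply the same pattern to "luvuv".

sezasev and zitodew both have last vowel 'e' yet inflect differently (sezaseven, bezitodewoth), so the last vowel is not what conditions the rule; the final letter is.
"luvuv" ends in -v. The stems ending in -v (sezasev → sezaseven, kebkurpiv → kebkurpiven, pidav → pidaven) add -en.
So luvuv → luvuven.

luvuven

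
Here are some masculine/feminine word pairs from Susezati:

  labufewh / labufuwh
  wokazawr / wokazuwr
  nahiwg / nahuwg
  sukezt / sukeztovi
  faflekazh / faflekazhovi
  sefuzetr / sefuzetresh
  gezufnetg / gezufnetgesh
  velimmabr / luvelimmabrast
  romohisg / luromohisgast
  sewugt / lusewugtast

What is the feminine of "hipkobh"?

labufewh and faflekazh both end in -h yet inflect differently (labufuwh, faflekazhovi), so the final letter is not what conditions the rule; the second-to-last letter is.
"hipkobh" has second-to-last letter 'b'. The one such stem in the data (velimmabr → luvelimmabrast) adds lu- … -ast around the stem, so the same rule applies.
The other patterns: stems whose second-to-last letter is 'w' change the last vowel to 'u'; stems whose second-to-last letter is 'z' add -ovi; stems whose second-to-last letter is 't' add -esh.
So hipkobh → luhipkobhast.

luhipkobhast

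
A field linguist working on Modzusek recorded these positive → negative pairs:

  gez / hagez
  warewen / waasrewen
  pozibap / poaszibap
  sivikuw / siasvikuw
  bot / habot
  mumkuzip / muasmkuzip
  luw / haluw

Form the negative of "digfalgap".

sivikuw and luw both end in -w yet inflect differently (siasvikuw, haluw), so the final letter is not what conditions the rule; the number of vowels is.
"digfalgap" has 3 vowels. The stems with 3 vowels (warewen → waasrewen, sivikuw → siasvikuw, pozibap → poaszibap) insert -as- after the first vowel.
So digfalgap → diasgfalgap.

diasgfalgap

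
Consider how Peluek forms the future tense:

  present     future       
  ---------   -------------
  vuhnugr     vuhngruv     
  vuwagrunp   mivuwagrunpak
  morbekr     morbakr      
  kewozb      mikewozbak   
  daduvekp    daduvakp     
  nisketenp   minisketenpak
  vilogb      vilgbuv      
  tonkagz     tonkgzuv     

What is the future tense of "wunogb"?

vilogb and kewozb both end in -b yet inflect differently (vilgbuv, mikewozbak), so the final letter is not what conditions the rule; the second-to-last letter is.
"wunogb" has second-to-last letter 'g'. The stems whose second-to-last letter is 'g' (tonkagz → tonkgzuv, vilogb → vilgbuv, vuhnugr → vuhngruv) delete the last vowel and add -uv.
So wunogb → wungbuv.

wungbuv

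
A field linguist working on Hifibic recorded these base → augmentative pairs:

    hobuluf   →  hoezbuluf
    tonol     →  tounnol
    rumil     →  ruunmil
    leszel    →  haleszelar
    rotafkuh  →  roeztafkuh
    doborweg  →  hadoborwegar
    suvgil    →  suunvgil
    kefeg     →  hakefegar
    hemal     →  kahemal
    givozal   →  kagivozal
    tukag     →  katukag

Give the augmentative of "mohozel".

hamohozelar

tukag and kefeg both end in -g yet inflect differently (katukag, hakefegar), so the final letter is not what conditions the rule; the last vowel is.
"mohozel" has last vowel 'e'. The stems whose last vowel is 'e' (kefeg → hakefegar, doborweg → hadoborwegar, leszel → haleszelar) add ha- … -ar around the stem.
The other patterns: stems whose last vowel is 'u' insert -ez- after the first vowel; stems whose last vowel is 'a' add the prefix ka-; stems whose last vowel is 'i' or 'o' insert -un- after the first vowel.
So mohozel → hamohozelar.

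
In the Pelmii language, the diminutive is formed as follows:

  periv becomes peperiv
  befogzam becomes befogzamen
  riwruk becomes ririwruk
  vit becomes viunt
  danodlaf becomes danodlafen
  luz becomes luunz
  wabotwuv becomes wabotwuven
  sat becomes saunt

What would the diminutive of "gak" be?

periv and wabotwuv both end in -v yet inflect differently (peperiv, wabotwuven), so the final letter is not what conditions the rule; the number of vowels is.
"gak" has 1 vowel. The stems with 1 vowel (vit → viunt, luz → luunz, sat → saunt) insert -un- after the first vowel.
The other patterns: stems with 2 vowels repeat the first consonant+vowel as a prefix; stems with 3 vowels add -en.
So gak → gaunk.

gaunk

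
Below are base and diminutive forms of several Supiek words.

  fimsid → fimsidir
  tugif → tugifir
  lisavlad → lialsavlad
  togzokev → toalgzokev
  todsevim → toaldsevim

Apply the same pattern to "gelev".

gelevir

fimsid and lisavlad both end in -d yet inflect differently (fimsidir, lialsavlad), so the final letter is not what conditions the rule; the number of vowels is.
"gelev" has 2 vowels. The stems with 2 vowels (fimsid → fimsidir, tugif → tugifir) add -ir.
The other pattern: stems with 3 vowels insert -al- after the first vowel.
So gelev → gelevir.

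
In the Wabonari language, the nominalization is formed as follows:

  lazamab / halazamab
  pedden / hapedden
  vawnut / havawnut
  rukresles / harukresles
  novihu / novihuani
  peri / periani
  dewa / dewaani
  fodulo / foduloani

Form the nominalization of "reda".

vawnut and novihu both have last vowel 'u' yet inflect differently (havawnut, novihuani), so the last vowel is not what conditions the rule; whether the stem ends in a vowel or a consonant is.
"reda" ends in a vowel. The stems ending in a vowel (novihu → novihuani, peri → periani, dewa → dewaani) add -ani.
So reda → redaani.

redaani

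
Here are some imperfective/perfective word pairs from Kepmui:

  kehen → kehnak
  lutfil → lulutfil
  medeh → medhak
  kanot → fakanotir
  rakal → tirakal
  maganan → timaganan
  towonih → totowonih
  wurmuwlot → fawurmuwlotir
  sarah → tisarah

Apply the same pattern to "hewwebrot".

fahewwebrotir

sarah and medeh both end in -h yet inflect differently (tisarah, medhak), so the final letter is not what conditions the rule; the last vowel is.
"hewwebrot" has last vowel 'o'. The stems whose last vowel is 'o' (kanot → fakanotir, wurmuwlot → fawurmuwlotir) add fa- … -ir around the stem.
The other patterns: stems whose last vowel is 'a' add the prefix ti-; stems whose last vowel is 'e' delete the last vowel and add -ak; stems whose last vowel is 'i' repeat the first consonant+vowel as a prefix.
So hewwebrot → fahewwebrotir.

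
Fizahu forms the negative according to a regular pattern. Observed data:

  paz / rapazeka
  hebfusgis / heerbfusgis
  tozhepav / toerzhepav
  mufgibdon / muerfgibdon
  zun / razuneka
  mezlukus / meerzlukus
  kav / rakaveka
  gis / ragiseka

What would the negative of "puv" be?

rapuveka

hebfusgis and gis both end in -s yet inflect differently (heerbfusgis, ragiseka), so the final letter is not what conditions the rule; the number of vowels is.
"puv" has 1 vowel. The stems with 1 vowel (gis → ragiseka, zun → razuneka, kav → rakaveka) add ra- … -eka around the stem.
So puv → rapuveka.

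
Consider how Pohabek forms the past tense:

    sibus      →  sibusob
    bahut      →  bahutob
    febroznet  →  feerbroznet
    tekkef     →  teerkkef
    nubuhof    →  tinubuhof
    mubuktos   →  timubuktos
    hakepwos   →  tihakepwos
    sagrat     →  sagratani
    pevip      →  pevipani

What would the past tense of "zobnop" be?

tizobnop

bahut and febroznet both end in -t yet inflect differently (bahutob, feerbroznet), so the final letter is not what conditions the rule; the last vowel is.
"zobnop" has last vowel 'o'. The stems whose last vowel is 'o' (nubuhof → tinubuhof, mubuktos → timubuktos, hakepwos → tihakepwos) add the prefix ti-.
The other patterns: stems whose last vowel is 'u' add -ob; stems whose last vowel is 'e' insert -er- after the first vowel; stems whose last vowel is 'a' or 'i' add -ani.
So zobnop → tizobnop.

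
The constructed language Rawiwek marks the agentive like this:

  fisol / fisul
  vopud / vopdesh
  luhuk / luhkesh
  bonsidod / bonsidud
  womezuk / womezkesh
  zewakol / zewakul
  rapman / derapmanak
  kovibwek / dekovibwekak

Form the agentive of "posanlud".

bonsidod and vopud both end in -d yet inflect differently (bonsidud, vopdesh), so the final letter is not what conditions the rule; the last vowel is.
"posanlud" has last vowel 'u'. The stems whose last vowel is 'u' (luhuk → luhkesh, womezuk → womezkesh, vopud → vopdesh) delete the last vowel and add -esh.
So posanlud → posanldesh.

posanldesh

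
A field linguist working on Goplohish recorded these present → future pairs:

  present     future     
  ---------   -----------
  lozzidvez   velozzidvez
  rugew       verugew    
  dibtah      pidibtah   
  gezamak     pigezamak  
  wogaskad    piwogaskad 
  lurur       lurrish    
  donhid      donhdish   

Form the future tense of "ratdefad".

wogaskad and donhid both end in -d yet inflect differently (piwogaskad, donhdish), so the final letter is not what conditions the rule; the last vowel is.
"ratdefad" has last vowel 'a'. The stems whose last vowel is 'a' (dibtah → pidibtah, gezamak → pigezamak, wogaskad → piwogaskad) add the prefix pi-.
The other patterns: stems whose last vowel is 'e' add the prefix ve-; stems whose last vowel is 'i' or 'u' delete the last vowel and add -ish.
So ratdefad → piratdefad.

piratdefad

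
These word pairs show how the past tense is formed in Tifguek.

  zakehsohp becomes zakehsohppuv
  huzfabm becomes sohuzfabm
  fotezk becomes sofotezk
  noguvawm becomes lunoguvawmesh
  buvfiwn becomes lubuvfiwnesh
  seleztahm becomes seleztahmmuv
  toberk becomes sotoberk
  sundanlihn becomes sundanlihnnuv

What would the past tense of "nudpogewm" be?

lunudpogewmesh

"nudpogewm" has second-to-last letter 'w'. The stems whose second-to-last letter is 'w' (noguvawm → lunoguvawmesh, buvfiwn → lubuvfiwnesh) add lu- … -esh around the stem.
The other patterns: stems whose second-to-last letter is 'h' double the final consonant and add -uv; stems whose second-to-last letter is 'b', 'r' or 'z' add the prefix so-.
So nudpogewm → lunudpogewmesh.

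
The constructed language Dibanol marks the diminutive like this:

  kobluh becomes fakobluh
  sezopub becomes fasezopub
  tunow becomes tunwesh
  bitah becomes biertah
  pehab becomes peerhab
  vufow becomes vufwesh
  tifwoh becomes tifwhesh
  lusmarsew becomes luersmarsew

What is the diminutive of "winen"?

wiernen

tifwoh and kobluh both end in -h yet inflect differently (tifwhesh, fakobluh), so the final letter is not what conditions the rule; the last vowel is.
"winen" has last vowel 'e'. The one such stem in the data (lusmarsew → luersmarsew) inserts -er- after the first vowel (as do pehab, bitah), so the same rule applies.
So winen → wiernen.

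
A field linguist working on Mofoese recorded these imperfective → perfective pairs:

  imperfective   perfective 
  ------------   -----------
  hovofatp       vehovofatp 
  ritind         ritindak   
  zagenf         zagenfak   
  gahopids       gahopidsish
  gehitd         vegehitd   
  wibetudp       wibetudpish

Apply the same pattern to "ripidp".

ripidpish

ritind and gehitd both end in -d yet inflect differently (ritindak, vegehitd), so the final letter is not what conditions the rule; the second-to-last letter is.
"ripidp" has second-to-last letter 'd'. The stems whose second-to-last letter is 'd' (gahopids → gahopidsish, wibetudp → wibetudpish) add -ish.
The other patterns: stems whose second-to-last letter is 'n' add -ak; stems whose second-to-last letter is 't' add the prefix ve-.
So ripidp → ripidpish.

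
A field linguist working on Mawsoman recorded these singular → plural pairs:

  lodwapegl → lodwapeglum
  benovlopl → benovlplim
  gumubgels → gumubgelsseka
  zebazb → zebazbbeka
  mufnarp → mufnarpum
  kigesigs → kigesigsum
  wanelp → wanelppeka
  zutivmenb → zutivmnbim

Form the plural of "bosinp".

"bosinp" has second-to-last letter 'n'. The one such stem in the data (zutivmenb → zutivmnbim) deletes the last vowel and adds -im (as does benovlopl), so the same rule applies.
The other patterns: stems whose second-to-last letter is 'g' or 'r' add -um; stems whose second-to-last letter is 'l' or 'z' double the final consonant and add -eka.
So bosinp → bosnpim.

bosnpim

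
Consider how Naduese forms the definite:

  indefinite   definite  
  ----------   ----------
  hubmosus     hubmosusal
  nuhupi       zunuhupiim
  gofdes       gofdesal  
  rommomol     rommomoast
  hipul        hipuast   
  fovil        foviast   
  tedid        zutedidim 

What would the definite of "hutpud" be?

hipul and hubmosus both have last vowel 'u' yet inflect differently (hipuast, hubmosusal), so the last vowel is not what conditions the rule; the final letter is.
"hutpud" ends in -d. The one such stem in the data (tedid → zutedidim) adds zu- … -im around the stem, so the same rule applies.
So hutpud → zuhutpudim.

zuhutpudim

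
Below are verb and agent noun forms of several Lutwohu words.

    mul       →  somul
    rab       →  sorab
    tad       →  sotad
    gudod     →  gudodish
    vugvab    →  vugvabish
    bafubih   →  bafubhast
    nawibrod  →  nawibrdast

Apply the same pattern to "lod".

solod

tad and gudod both end in -d yet inflect differently (sotad, gudodish), so the final letter is not what conditions the rule; the number of vowels is.
"lod" has 1 vowel. The stems with 1 vowel (mul → somul, rab → sorab, tad → sotad) add the prefix so-.
So lod → solod.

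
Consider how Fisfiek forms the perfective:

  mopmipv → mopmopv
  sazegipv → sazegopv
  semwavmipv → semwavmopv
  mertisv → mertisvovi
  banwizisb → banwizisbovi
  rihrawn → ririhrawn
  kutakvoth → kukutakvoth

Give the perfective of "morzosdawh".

mopmipv and mertisv both end in -v yet inflect differently (mopmopv, mertisvovi), so the final letter is not what conditions the rule; the second-to-last letter is.
"morzosdawh" has second-to-last letter 'w'. The one such stem in the data (rihrawn → ririhrawn) repeats the first consonant+vowel as a prefix (as does kutakvoth), so the same rule applies.
The other patterns: stems whose second-to-last letter is 'p' change the last vowel to 'o'; stems whose second-to-last letter is 's' add -ovi.
So morzosdawh → momorzosdawh.

momorzosdawh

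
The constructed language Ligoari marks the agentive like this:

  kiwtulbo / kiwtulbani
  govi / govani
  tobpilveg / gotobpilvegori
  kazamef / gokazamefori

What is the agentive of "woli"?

"woli" ends in a vowel. The stems ending in a vowel (kiwtulbo → kiwtulbani, govi → govani) drop the final letter and add -ani.
The other pattern: stems ending in a consonant add go- … -ori around the stem.
So woli → wolani.

wolani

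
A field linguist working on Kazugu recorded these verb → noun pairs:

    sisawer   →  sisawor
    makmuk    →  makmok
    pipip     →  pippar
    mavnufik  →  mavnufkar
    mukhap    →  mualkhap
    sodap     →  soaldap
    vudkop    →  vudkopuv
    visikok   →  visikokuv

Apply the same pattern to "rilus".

rilos

"rilus" has last vowel 'u'. The one such stem in the data (makmuk → makmok) changes the last vowel to 'o' (as does sisawer), so the same rule applies.
The other patterns: stems whose last vowel is 'i' delete the last vowel and add -ar; stems whose last vowel is 'a' insert -al- after the first vowel; stems whose last vowel is 'o' add -uv.
So rilus → rilos.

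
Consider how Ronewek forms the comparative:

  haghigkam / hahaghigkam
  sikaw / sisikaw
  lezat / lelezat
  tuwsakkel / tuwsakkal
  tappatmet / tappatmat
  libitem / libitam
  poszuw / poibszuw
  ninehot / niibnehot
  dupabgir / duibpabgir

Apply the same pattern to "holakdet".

holakdat

"holakdet" has last vowel 'e'. The stems whose last vowel is 'e' (tuwsakkel → tuwsakkal, tappatmet → tappatmat, libitem → libitam) change the last vowel to 'a'.
The other patterns: stems whose last vowel is 'a' repeat the first consonant+vowel as a prefix; stems whose last vowel is 'i', 'o' or 'u' insert -ib- after the first vowel.
So holakdet → holakdat.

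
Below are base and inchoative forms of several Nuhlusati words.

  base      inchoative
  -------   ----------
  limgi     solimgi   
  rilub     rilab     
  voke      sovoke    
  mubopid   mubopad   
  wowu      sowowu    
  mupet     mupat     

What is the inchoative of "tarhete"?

sotarhete

"tarhete" ends in a vowel. The stems ending in a vowel (voke → sovoke, wowu → sowowu, limgi → solimgi) add the prefix so-.
The other pattern: stems ending in a consonant change the last vowel to 'a'.
So tarhete → sotarhete.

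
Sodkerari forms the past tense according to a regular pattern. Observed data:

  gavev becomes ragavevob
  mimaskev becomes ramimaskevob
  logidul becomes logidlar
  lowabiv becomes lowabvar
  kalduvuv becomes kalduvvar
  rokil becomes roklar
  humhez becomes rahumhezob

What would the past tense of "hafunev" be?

"hafunev" has last vowel 'e'. The stems whose last vowel is 'e' (humhez → rahumhezob, gavev → ragavevob, mimaskev → ramimaskevob) add ra- … -ob around the stem.
So hafunev → rahafunevob.

rahafunevob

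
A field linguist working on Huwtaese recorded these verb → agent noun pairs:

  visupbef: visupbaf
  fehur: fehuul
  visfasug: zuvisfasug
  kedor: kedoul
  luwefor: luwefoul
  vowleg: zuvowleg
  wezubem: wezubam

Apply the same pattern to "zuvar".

fehur and visfasug both have last vowel 'u' yet inflect differently (fehuul, zuvisfasug), so the last vowel is not what conditions the rule; the final letter is.
"zuvar" ends in -r. The stems ending in -r (luwefor → luwefoul, fehur → fehuul, kedor → kedoul) drop the final letter and add -ul.
So zuvar → zuvaul.

zuvaul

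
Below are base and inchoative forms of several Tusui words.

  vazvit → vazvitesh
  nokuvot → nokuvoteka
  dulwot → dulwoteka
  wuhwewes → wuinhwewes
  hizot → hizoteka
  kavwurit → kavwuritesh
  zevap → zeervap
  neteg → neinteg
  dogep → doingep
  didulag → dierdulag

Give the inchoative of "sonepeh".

vazvit and nokuvot both end in -t yet inflect differently (vazvitesh, nokuvoteka), so the final letter is not what conditions the rule; the last vowel is.
"sonepeh" has last vowel 'e'. The stems whose last vowel is 'e' (wuhwewes → wuinhwewes, dogep → doingep, neteg → neinteg) insert -in- after the first vowel.
The other patterns: stems whose last vowel is 'i' add -esh; stems whose last vowel is 'o' add -eka; stems whose last vowel is 'a' insert -er- after the first vowel.
So sonepeh → soinnepeh.

soinnepeh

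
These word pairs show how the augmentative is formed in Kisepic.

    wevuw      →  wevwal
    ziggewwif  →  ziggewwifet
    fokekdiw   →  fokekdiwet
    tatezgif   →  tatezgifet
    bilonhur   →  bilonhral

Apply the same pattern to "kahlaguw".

kahlagwal

fokekdiw and wevuw both end in -w yet inflect differently (fokekdiwet, wevwal), so the final letter is not what conditions the rule; the last vowel is.
"kahlaguw" has last vowel 'u'. The stems whose last vowel is 'u' (bilonhur → bilonhral, wevuw → wevwal) delete the last vowel and add -al.
So kahlaguw → kahlagwal.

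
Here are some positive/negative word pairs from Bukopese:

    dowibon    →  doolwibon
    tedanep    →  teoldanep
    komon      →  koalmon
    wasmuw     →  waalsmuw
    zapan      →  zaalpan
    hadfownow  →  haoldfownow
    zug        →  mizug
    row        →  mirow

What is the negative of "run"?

mirun

row and wasmuw both end in -w yet inflect differently (mirow, waalsmuw), so the final letter is not what conditions the rule; the number of vowels is.
"run" has 1 vowel. The stems with 1 vowel (zug → mizug, row → mirow) add the prefix mi-.
So run → mirun.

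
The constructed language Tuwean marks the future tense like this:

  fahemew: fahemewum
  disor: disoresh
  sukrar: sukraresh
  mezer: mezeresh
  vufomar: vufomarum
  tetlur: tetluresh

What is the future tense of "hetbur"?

hetburesh

vufomar and sukrar both end in -r yet inflect differently (vufomarum, sukraresh), so the final letter is not what conditions the rule; the number of vowels is.
"hetbur" has 2 vowels. The stems with 2 vowels (sukrar → sukraresh, disor → disoresh, tetlur → tetluresh) add -esh.
So hetbur → hetburesh.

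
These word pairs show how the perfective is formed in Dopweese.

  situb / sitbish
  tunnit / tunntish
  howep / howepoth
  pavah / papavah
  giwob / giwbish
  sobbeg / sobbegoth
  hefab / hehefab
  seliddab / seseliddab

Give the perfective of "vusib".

hefab and giwob both end in -b yet inflect differently (hehefab, giwbish), so the final letter is not what conditions the rule; the last vowel is.
"vusib" has last vowel 'i'. The one such stem in the data (tunnit → tunntish) deletes the last vowel and adds -ish (as do giwob, situb), so the same rule applies.
So vusib → vusbish.

vusbish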